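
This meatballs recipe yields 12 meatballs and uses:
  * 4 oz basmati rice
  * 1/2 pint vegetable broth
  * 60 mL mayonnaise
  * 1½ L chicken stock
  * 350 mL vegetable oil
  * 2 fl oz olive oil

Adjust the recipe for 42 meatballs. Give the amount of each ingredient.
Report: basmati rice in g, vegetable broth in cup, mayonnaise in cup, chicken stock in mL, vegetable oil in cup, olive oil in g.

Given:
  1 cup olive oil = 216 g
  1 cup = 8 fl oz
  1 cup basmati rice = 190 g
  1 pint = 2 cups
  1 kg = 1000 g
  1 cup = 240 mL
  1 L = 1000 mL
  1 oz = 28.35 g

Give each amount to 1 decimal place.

Scaling factor: 42/12 = 7/2 = 3.5.
basmati rice: 4 oz × 7/2 × 28.35 g/oz = 396.9 g
vegetable broth: 0.5 pint × 7/2 × 2 cup/pint = 3.5 cup
mayonnaise: 60 mL × 7/2 ÷ 240 mL/cup ≈ 0.9 cup
chicken stock: 1.5 L × 7/2 × 1000 mL/L = 5250.0 mL
vegetable oil: 350 mL × 7/2 ÷ 240 mL/cup ≈ 5.1 cup
olive oil: 2 fl oz × 7/2 ÷ 8 fl oz/cup × 216 g/cup = 189.0 g

basmati rice: 396.9 g; vegetable broth: 3.5 cup; mayonnaise: 0.9 cup; chicken stock: 5250.0 mL; vegetable oil: 5.1 cup; olive oil: 189.0 g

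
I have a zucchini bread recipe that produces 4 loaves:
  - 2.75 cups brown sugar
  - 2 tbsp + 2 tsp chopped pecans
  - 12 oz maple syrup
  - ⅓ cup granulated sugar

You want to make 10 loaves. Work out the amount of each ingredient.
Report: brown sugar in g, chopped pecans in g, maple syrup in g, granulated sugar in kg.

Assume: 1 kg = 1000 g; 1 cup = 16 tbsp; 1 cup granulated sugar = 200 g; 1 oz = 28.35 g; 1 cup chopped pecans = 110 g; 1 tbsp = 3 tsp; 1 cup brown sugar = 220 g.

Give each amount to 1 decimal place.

Scaling factor: 10/4 = 5/2 = 2.5.
brown sugar: 2.75 cup × 5/2 × 220 g/cup = 1512.5 g
chopped pecans: (2 tbsp + 2 tsp = 8/3 tbsp) × 5/2 ÷ 16 tbsp/cup × 110 g/cup ≈ 45.8 g
maple syrup: 12 oz × 5/2 × 28.35 g/oz = 850.5 g
granulated sugar: 1/3 cup × 5/2 × 200 g/cup ÷ 1000 g/kg ≈ 0.2 kg

brown sugar: 1512.5 g; chopped pecans: 45.8 g; maple syrup: 850.5 g; granulated sugar: 0.2 kg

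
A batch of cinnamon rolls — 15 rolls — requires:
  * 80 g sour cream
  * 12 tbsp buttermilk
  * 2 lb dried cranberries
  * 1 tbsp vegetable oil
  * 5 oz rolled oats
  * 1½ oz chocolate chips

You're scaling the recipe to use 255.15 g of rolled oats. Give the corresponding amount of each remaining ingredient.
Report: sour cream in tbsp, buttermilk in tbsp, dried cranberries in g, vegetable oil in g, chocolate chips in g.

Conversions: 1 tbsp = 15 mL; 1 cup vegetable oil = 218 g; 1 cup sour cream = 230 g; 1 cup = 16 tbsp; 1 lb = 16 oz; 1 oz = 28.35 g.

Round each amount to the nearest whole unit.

sour cream: 10 tbsp; buttermilk: 22 tbsp; dried cranberries: 1633 g; vegetable oil: 25 g; chocolate chips: 77 g

The original recipe has 141.75 g of rolled oats, so the scaling factor is 255.15 ÷ 141.75 = 9/5 = 1.8.
sour cream: 80 g × 9/5 ÷ 230 g/cup × 16 tbsp/cup ≈ 10 tbsp
buttermilk: 12 tbsp × 9/5 ≈ 22 tbsp
dried cranberries: 2 lb × 9/5 × 16 oz/lb × 28.35 g/oz ≈ 1633 g
vegetable oil: 1 tbsp × 9/5 ÷ 16 tbsp/cup × 218 g/cup ≈ 25 g
chocolate chips: 1.5 oz × 9/5 × 28.35 g/oz ≈ 77 g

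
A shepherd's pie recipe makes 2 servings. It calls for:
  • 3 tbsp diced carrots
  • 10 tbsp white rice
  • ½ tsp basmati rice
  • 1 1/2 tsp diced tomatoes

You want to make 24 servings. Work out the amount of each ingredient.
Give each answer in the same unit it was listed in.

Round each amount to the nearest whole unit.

diced carrots: 36 tbsp; white rice: 120 tbsp; basmati rice: 6 tsp; diced tomatoes: 18 tsp

Scaling factor: 24/2 = 12.
diced carrots: 3 tbsp × 12 = 36 tbsp
white rice: 10 tbsp × 12 = 120 tbsp
basmati rice: 0.5 tsp × 12 = 6 tsp
diced tomatoes: 1.5 tsp × 12 = 18 tsp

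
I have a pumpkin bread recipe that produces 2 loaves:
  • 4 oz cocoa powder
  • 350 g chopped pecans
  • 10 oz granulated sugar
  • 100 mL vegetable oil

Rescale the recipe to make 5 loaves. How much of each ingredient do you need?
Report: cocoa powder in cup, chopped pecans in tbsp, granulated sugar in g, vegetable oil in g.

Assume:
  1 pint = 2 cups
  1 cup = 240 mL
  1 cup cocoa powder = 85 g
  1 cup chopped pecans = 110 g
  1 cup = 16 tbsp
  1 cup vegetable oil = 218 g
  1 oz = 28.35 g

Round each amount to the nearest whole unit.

cocoa powder: 3 cup; chopped pecans: 127 tbsp; granulated sugar: 709 g; vegetable oil: 227 g

Scaling factor: 5/2 = 2.5.
cocoa powder: 4 oz × 5/2 × 28.35 g/oz ÷ 85 g/cup ≈ 3 cup
chopped pecans: 350 g × 5/2 ÷ 110 g/cup × 16 tbsp/cup ≈ 127 tbsp
granulated sugar: 10 oz × 5/2 × 28.35 g/oz ≈ 709 g
vegetable oil: 100 mL × 5/2 ÷ 240 mL/cup × 218 g/cup ≈ 227 g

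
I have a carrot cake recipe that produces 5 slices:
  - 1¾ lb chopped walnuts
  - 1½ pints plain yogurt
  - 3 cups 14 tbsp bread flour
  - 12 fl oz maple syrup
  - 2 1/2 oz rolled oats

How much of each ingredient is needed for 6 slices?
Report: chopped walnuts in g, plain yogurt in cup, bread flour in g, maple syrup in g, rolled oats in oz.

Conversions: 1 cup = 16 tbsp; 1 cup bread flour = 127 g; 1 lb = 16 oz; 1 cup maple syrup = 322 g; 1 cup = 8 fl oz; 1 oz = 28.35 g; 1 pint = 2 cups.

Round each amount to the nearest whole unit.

Scaling factor: 6/5 = 1.2.
chopped walnuts: 1.75 lb × 6/5 × 16 oz/lb × 28.35 g/oz ≈ 953 g
plain yogurt: 1.5 pint × 6/5 × 2 cup/pint ≈ 4 cup
bread flour: (3 cup + 14 tbsp = 3.875 cup) × 6/5 × 127 g/cup ≈ 591 g
maple syrup: 12 fl oz × 6/5 ÷ 8 fl oz/cup × 322 g/cup ≈ 580 g
rolled oats: 2.5 oz × 6/5 = 3 oz

chopped walnuts: 953 g; plain yogurt: 4 cup; bread flour: 591 g; maple syrup: 580 g; rolled oats: 3 oz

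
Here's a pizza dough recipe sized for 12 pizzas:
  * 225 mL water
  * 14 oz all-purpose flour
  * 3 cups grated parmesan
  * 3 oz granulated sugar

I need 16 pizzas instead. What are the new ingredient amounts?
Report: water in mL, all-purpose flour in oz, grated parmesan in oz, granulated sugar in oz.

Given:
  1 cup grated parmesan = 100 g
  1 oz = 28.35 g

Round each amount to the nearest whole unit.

water: 300 mL; all-purpose flour: 19 oz; grated parmesan: 14 oz; granulated sugar: 4 oz

Scaling factor: 16/12 = 4/3.
water: 225 mL × 4/3 = 300 mL
all-purpose flour: 14 oz × 4/3 ≈ 19 oz
grated parmesan: 3 cup × 4/3 × 100 g/cup ÷ 28.35 g/oz ≈ 14 oz
granulated sugar: 3 oz × 4/3 = 4 oz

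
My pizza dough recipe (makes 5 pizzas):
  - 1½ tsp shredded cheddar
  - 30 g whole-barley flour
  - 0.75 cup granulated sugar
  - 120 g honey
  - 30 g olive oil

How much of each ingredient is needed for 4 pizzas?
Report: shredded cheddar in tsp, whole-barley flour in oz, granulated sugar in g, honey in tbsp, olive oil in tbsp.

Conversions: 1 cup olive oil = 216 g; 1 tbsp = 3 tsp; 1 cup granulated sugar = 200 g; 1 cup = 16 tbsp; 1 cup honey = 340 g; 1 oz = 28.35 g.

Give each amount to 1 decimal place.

Scaling factor: 4/5 = 0.8.
shredded cheddar: 1.5 tsp × 4/5 = 1.2 tsp
whole-barley flour: 30 g × 4/5 ÷ 28.35 g/oz ≈ 0.8 oz
granulated sugar: 0.75 cup × 4/5 × 200 g/cup = 120.0 g
honey: 120 g × 4/5 ÷ 340 g/cup × 16 tbsp/cup ≈ 4.5 tbsp
olive oil: 30 g × 4/5 ÷ 216 g/cup × 16 tbsp/cup ≈ 1.8 tbsp

shredded cheddar: 1.2 tsp; whole-barley flour: 0.8 oz; granulated sugar: 120.0 g; honey: 4.5 tbsp; olive oil: 1.8 tbsp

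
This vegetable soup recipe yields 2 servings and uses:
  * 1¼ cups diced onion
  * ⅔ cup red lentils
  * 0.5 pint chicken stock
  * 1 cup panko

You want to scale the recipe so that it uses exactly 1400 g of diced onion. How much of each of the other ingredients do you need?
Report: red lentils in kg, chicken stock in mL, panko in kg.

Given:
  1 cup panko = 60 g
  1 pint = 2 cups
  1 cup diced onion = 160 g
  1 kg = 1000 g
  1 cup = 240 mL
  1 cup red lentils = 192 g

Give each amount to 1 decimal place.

red lentils: 0.9 kg; chicken stock: 1680.0 mL; panko: 0.4 kg

The original recipe has 200 g of diced onion, so the scaling factor is 1400 ÷ 200 = 7.
red lentils: 2/3 cup × 7 × 192 g/cup ÷ 1000 g/kg ≈ 0.9 kg
chicken stock: 0.5 pint × 7 × 2 cup/pint × 240 mL/cup = 1680.0 mL
panko: 1 cup × 7 × 60 g/cup ÷ 1000 g/kg ≈ 0.4 kg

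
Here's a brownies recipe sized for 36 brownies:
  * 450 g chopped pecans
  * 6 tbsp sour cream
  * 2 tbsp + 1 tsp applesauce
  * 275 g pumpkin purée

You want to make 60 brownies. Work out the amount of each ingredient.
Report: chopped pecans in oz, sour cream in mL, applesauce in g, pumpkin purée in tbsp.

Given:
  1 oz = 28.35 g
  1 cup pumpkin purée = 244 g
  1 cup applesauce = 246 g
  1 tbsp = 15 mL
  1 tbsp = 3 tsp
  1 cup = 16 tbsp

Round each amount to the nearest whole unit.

Scaling factor: 60/36 = 5/3.
chopped pecans: 450 g × 5/3 ÷ 28.35 g/oz ≈ 26 oz
sour cream: 6 tbsp × 5/3 × 15 mL/tbsp = 150 mL
applesauce: (2 tbsp + 1 tsp = 7/3 tbsp) × 5/3 ÷ 16 tbsp/cup × 246 g/cup ≈ 60 g
pumpkin purée: 275 g × 5/3 ÷ 244 g/cup × 16 tbsp/cup ≈ 30 tbsp

chopped pecans: 26 oz; sour cream: 150 mL; applesauce: 60 g; pumpkin purée: 30 tbsp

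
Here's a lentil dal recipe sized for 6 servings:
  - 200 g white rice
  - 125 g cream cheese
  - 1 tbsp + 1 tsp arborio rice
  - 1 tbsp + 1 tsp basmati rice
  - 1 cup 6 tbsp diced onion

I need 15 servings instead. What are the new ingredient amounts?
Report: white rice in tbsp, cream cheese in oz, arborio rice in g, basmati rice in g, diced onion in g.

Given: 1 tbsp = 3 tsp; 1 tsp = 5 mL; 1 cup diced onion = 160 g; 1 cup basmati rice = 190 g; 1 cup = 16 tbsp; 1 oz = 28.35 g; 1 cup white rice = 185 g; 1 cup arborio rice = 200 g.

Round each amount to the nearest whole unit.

Scaling factor: 15/6 = 5/2 = 2.5.
white rice: 200 g × 5/2 ÷ 185 g/cup × 16 tbsp/cup ≈ 43 tbsp
cream cheese: 125 g × 5/2 ÷ 28.35 g/oz ≈ 11 oz
arborio rice: (1 tbsp + 1 tsp = 4/3 tbsp) × 5/2 ÷ 16 tbsp/cup × 200 g/cup ≈ 42 g
basmati rice: (1 tbsp + 1 tsp = 4/3 tbsp) × 5/2 ÷ 16 tbsp/cup × 190 g/cup ≈ 40 g
diced onion: (1 cup + 6 tbsp = 1.375 cup) × 5/2 × 160 g/cup = 550 g

white rice: 43 tbsp; cream cheese: 11 oz; arborio rice: 42 g; basmati rice: 40 g; diced onion: 550 g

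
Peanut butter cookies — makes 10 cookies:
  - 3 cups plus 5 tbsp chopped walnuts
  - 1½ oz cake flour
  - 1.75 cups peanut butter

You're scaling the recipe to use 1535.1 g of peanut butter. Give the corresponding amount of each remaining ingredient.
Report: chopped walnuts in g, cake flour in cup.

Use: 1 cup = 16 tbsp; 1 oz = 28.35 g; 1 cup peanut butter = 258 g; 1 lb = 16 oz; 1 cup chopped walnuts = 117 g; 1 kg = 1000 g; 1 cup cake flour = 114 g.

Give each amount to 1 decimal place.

The original recipe has 451.5 g of peanut butter, so the scaling factor is 1535.1 ÷ 451.5 = 17/5 = 3.4.
chopped walnuts: (3 cup + 5 tbsp = 3.3125 cup) × 17/5 × 117 g/cup ≈ 1317.7 g
cake flour: 1.5 oz × 17/5 × 28.35 g/oz ÷ 114 g/cup ≈ 1.3 cup

chopped walnuts: 1317.7 g; cake flour: 1.3 cup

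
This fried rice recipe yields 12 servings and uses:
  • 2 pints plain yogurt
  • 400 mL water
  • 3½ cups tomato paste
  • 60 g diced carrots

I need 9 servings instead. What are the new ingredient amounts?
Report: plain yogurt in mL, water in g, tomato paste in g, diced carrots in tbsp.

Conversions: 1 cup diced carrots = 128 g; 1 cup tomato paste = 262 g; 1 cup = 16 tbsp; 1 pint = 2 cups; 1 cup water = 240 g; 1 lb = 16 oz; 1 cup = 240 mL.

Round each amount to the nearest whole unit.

plain yogurt: 720 mL; water: 300 g; tomato paste: 688 g; diced carrots: 6 tbsp

Scaling factor: 9/12 = 3/4 = 0.75.
plain yogurt: 2 pint × 3/4 × 2 cup/pint × 240 mL/cup = 720 mL
water: 400 mL × 3/4 ÷ 240 mL/cup × 240 g/cup = 300 g
tomato paste: 3.5 cup × 3/4 × 262 g/cup ≈ 688 g
diced carrots: 60 g × 3/4 ÷ 128 g/cup × 16 tbsp/cup ≈ 6 tbsp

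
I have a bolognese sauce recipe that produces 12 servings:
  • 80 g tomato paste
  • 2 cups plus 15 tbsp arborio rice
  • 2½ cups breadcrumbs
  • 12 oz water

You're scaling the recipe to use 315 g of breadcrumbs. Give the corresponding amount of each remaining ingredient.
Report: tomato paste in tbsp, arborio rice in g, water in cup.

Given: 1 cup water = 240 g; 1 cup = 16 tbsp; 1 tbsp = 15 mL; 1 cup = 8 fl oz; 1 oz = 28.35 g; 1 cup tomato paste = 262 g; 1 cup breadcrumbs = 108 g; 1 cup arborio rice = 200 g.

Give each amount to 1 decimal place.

tomato paste: 5.7 tbsp; arborio rice: 685.4 g; water: 1.7 cup

The original recipe has 270 g of breadcrumbs, so the scaling factor is 315 ÷ 270 = 7/6.
tomato paste: 80 g × 7/6 ÷ 262 g/cup × 16 tbsp/cup ≈ 5.7 tbsp
arborio rice: (2 cup + 15 tbsp = 2.9375 cup) × 7/6 × 200 g/cup ≈ 685.4 g
water: 12 oz × 7/6 × 28.35 g/oz ÷ 240 g/cup ≈ 1.7 cup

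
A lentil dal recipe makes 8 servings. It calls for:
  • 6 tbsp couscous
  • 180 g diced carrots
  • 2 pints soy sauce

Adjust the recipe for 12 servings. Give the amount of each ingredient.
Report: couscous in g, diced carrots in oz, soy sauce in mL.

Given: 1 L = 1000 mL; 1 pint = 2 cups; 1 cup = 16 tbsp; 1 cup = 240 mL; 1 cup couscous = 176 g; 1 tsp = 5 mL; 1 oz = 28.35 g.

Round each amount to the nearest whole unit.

couscous: 99 g; diced carrots: 10 oz; soy sauce: 1440 mL

Scaling factor: 12/8 = 3/2 = 1.5.
couscous: 6 tbsp × 3/2 ÷ 16 tbsp/cup × 176 g/cup = 99 g
diced carrots: 180 g × 3/2 ÷ 28.35 g/oz ≈ 10 oz
soy sauce: 2 pint × 3/2 × 2 cup/pint × 240 mL/cup = 1440 mL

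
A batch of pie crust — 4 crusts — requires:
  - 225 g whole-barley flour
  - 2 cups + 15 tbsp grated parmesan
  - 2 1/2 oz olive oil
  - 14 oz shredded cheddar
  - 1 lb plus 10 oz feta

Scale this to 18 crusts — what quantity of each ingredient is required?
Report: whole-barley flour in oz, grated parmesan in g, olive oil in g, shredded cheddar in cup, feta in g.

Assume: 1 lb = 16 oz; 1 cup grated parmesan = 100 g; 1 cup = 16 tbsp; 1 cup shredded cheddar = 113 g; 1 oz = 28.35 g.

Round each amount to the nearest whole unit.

Scaling factor: 18/4 = 9/2 = 4.5.
whole-barley flour: 225 g × 9/2 ÷ 28.35 g/oz ≈ 36 oz
grated parmesan: (2 cup + 15 tbsp = 2.9375 cup) × 9/2 × 100 g/cup ≈ 1322 g
olive oil: 2.5 oz × 9/2 × 28.35 g/oz ≈ 319 g
shredded cheddar: 14 oz × 9/2 × 28.35 g/oz ÷ 113 g/cup ≈ 16 cup
feta: (1 lb + 10 oz = 1.625 lb) × 9/2 × 16 oz/lb × 28.35 g/oz ≈ 3317 g

whole-barley flour: 36 oz; grated parmesan: 1322 g; olive oil: 319 g; shredded cheddar: 16 cup; feta: 3317 g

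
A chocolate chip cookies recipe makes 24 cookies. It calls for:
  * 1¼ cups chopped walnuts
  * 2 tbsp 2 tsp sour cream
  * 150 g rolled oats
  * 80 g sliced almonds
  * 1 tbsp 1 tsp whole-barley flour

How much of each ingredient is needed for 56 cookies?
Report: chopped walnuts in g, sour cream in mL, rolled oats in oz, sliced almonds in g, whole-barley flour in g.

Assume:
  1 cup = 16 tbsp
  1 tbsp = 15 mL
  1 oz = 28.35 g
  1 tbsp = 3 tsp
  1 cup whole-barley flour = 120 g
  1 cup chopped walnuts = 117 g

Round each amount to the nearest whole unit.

Scaling factor: 56/24 = 7/3.
chopped walnuts: 1.25 cup × 7/3 × 117 g/cup ≈ 341 g
sour cream: (2 tbsp + 2 tsp = 8/3 tbsp) × 7/3 × 15 mL/tbsp ≈ 93 mL
rolled oats: 150 g × 7/3 ÷ 28.35 g/oz ≈ 12 oz
sliced almonds: 80 g × 7/3 ≈ 187 g
whole-barley flour: (1 tbsp + 1 tsp = 4/3 tbsp) × 7/3 ÷ 16 tbsp/cup × 120 g/cup ≈ 23 g

chopped walnuts: 341 g; sour cream: 93 mL; rolled oats: 12 oz; sliced almonds: 187 g; whole-barley flour: 23 g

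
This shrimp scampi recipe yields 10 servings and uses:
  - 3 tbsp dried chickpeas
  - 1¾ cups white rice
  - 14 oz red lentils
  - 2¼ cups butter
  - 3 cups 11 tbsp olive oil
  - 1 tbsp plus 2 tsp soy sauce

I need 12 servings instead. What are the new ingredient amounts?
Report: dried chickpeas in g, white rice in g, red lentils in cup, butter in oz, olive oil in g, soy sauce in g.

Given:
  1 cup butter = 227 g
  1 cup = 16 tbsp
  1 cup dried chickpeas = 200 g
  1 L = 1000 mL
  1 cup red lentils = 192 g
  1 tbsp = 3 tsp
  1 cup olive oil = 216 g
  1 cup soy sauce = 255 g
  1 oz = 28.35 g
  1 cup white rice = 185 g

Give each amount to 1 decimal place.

Scaling factor: 12/10 = 6/5 = 1.2.
dried chickpeas: 3 tbsp × 6/5 ÷ 16 tbsp/cup × 200 g/cup = 45.0 g
white rice: 1.75 cup × 6/5 × 185 g/cup = 388.5 g
red lentils: 14 oz × 6/5 × 28.35 g/oz ÷ 192 g/cup ≈ 2.5 cup
butter: 2.25 cup × 6/5 × 227 g/cup ÷ 28.35 g/oz ≈ 21.6 oz
olive oil: (3 cup + 11 tbsp = 3.6875 cup) × 6/5 × 216 g/cup = 955.8 g
soy sauce: (1 tbsp + 2 tsp = 5/3 tbsp) × 6/5 ÷ 16 tbsp/cup × 255 g/cup ≈ 31.9 g

dried chickpeas: 45.0 g; white rice: 388.5 g; red lentils: 2.5 cup; butter: 21.6 oz; olive oil: 955.8 g; soy sauce: 31.9 g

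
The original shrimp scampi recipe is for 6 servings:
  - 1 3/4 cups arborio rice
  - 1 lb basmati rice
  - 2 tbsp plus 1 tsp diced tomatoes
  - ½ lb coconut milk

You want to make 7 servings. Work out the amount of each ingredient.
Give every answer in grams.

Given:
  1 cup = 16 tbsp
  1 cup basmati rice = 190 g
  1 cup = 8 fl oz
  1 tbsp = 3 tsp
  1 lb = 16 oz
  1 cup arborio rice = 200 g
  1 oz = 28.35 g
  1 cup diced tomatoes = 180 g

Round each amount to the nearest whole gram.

arborio rice: 408 g; basmati rice: 529 g; diced tomatoes: 31 g; coconut milk: 265 g

Scaling factor: 7/6.
arborio rice: 1.75 cup × 7/6 × 200 g/cup ≈ 408 g
basmati rice: 1 lb × 7/6 × 16 oz/lb × 28.35 g/oz ≈ 529 g
diced tomatoes: (2 tbsp + 1 tsp = 7/3 tbsp) × 7/6 ÷ 16 tbsp/cup × 180 g/cup ≈ 31 g
coconut milk: 0.5 lb × 7/6 × 16 oz/lb × 28.35 g/oz ≈ 265 g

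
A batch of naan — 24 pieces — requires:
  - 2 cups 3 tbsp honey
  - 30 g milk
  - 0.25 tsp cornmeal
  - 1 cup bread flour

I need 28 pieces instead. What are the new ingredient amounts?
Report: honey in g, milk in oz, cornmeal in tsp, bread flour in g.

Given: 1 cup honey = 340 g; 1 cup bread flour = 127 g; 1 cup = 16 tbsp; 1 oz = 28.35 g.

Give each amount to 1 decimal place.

Scaling factor: 28/24 = 7/6.
honey: (2 cup + 3 tbsp = 2.1875 cup) × 7/6 × 340 g/cup ≈ 867.7 g
milk: 30 g × 7/6 ÷ 28.35 g/oz ≈ 1.2 oz
cornmeal: 0.25 tsp × 7/6 ≈ 0.3 tsp
bread flour: 1 cup × 7/6 × 127 g/cup ≈ 148.2 g

honey: 867.7 g; milk: 1.2 oz; cornmeal: 0.3 tsp; bread flour: 148.2 g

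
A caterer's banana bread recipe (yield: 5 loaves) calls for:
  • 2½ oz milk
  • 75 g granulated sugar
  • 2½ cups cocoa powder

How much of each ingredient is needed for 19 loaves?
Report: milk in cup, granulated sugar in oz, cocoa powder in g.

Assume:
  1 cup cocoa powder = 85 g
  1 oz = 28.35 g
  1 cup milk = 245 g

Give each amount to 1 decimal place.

milk: 1.1 cup; granulated sugar: 10.1 oz; cocoa powder: 807.5 g

Scaling factor: 19/5 = 3.8.
milk: 2.5 oz × 19/5 × 28.35 g/oz ÷ 245 g/cup ≈ 1.1 cup
granulated sugar: 75 g × 19/5 ÷ 28.35 g/oz ≈ 10.1 oz
cocoa powder: 2.5 cup × 19/5 × 85 g/cup = 807.5 g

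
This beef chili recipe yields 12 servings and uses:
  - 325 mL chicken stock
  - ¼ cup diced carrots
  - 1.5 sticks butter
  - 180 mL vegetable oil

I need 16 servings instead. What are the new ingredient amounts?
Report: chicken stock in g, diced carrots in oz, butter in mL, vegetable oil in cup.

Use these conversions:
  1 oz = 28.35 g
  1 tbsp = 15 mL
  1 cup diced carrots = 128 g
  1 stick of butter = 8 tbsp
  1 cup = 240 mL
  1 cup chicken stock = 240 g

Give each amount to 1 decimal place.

chicken stock: 433.3 g; diced carrots: 1.5 oz; butter: 240.0 mL; vegetable oil: 1.0 cup

Scaling factor: 16/12 = 4/3.
chicken stock: 325 mL × 4/3 ÷ 240 mL/cup × 240 g/cup ≈ 433.3 g
diced carrots: 0.25 cup × 4/3 × 128 g/cup ÷ 28.35 g/oz ≈ 1.5 oz
butter: 1.5 stick × 4/3 × 8 tbsp/stick × 15 mL/tbsp = 240.0 mL
vegetable oil: 180 mL × 4/3 ÷ 240 mL/cup = 1.0 cup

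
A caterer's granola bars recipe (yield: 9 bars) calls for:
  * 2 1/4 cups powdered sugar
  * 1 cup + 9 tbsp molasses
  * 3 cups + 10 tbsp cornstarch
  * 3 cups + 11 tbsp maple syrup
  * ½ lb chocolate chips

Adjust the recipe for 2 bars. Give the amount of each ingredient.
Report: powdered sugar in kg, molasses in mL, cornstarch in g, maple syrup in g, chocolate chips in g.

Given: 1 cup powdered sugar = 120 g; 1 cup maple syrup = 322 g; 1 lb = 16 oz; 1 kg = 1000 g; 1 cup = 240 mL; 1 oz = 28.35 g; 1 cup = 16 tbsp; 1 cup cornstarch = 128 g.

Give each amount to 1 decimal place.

Scaling factor: 2/9.
powdered sugar: 2.25 cup × 2/9 × 120 g/cup ÷ 1000 g/kg ≈ 0.1 kg
molasses: (1 cup + 9 tbsp = 1.5625 cup) × 2/9 × 240 mL/cup ≈ 83.3 mL
cornstarch: (3 cup + 10 tbsp = 3.625 cup) × 2/9 × 128 g/cup ≈ 103.1 g
maple syrup: (3 cup + 11 tbsp = 3.6875 cup) × 2/9 × 322 g/cup ≈ 263.9 g
chocolate chips: 0.5 lb × 2/9 × 16 oz/lb × 28.35 g/oz = 50.4 g

powdered sugar: 0.1 kg; molasses: 83.3 mL; cornstarch: 103.1 g; maple syrup: 263.9 g; chocolate chips: 50.4 g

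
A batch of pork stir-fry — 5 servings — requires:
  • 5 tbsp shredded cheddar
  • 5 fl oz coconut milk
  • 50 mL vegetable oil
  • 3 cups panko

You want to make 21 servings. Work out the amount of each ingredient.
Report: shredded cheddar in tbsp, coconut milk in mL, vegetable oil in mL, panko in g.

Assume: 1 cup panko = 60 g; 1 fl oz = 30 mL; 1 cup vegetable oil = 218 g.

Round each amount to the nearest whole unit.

Scaling factor: 21/5 = 4.2.
shredded cheddar: 5 tbsp × 21/5 = 21 tbsp
coconut milk: 5 fl oz × 21/5 × 30 mL/fl oz = 630 mL
vegetable oil: 50 mL × 21/5 = 210 mL
panko: 3 cup × 21/5 × 60 g/cup = 756 g

shredded cheddar: 21 tbsp; coconut milk: 630 mL; vegetable oil: 210 mL; panko: 756 g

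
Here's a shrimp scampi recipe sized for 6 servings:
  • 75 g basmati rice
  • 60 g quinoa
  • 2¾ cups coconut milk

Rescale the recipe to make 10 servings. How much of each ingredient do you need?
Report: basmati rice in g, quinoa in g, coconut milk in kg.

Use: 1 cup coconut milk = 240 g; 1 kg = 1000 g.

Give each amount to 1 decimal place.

basmati rice: 125.0 g; quinoa: 100.0 g; coconut milk: 1.1 kg

Scaling factor: 10/6 = 5/3.
basmati rice: 75 g × 5/3 = 125.0 g
quinoa: 60 g × 5/3 = 100.0 g
coconut milk: 2.75 cup × 5/3 × 240 g/cup ÷ 1000 g/kg = 1.1 kg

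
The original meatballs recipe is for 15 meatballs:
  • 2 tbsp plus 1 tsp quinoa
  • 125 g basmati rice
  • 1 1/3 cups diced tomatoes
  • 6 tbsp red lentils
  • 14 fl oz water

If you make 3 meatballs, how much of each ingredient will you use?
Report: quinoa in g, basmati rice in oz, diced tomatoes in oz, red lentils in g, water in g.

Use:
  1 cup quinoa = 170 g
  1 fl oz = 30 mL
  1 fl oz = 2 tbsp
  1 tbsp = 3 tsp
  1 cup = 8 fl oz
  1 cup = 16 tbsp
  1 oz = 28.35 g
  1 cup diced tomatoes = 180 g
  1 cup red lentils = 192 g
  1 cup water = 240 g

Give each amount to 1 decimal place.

Scaling factor: 3/15 = 1/5 = 0.2.
quinoa: (2 tbsp + 1 tsp = 7/3 tbsp) × 1/5 ÷ 16 tbsp/cup × 170 g/cup ≈ 5.0 g
basmati rice: 125 g × 1/5 ÷ 28.35 g/oz ≈ 0.9 oz
diced tomatoes: 4/3 cup × 1/5 × 180 g/cup ÷ 28.35 g/oz ≈ 1.7 oz
red lentils: 6 tbsp × 1/5 ÷ 16 tbsp/cup × 192 g/cup = 14.4 g
water: 14 fl oz × 1/5 ÷ 8 fl oz/cup × 240 g/cup = 84.0 g

quinoa: 5.0 g; basmati rice: 0.9 oz; diced tomatoes: 1.7 oz; red lentils: 14.4 g; water: 84.0 g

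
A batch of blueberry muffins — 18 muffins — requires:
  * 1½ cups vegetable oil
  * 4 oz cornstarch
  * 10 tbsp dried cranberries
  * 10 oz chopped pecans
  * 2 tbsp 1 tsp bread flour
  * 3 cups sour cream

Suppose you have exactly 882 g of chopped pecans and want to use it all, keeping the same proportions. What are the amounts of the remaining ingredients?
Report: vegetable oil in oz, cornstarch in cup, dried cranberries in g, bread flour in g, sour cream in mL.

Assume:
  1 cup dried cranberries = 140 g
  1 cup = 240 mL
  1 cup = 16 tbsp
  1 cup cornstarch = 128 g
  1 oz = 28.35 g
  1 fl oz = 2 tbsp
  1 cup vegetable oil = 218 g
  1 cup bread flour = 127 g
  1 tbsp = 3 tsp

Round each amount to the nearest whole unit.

The original recipe has 283.5 g of chopped pecans, so the scaling factor is 882 ÷ 283.5 = 28/9.
vegetable oil: 1.5 cup × 28/9 × 218 g/cup ÷ 28.35 g/oz ≈ 36 oz
cornstarch: 4 oz × 28/9 × 28.35 g/oz ÷ 128 g/cup ≈ 3 cup
dried cranberries: 10 tbsp × 28/9 ÷ 16 tbsp/cup × 140 g/cup ≈ 272 g
bread flour: (2 tbsp + 1 tsp = 7/3 tbsp) × 28/9 ÷ 16 tbsp/cup × 127 g/cup ≈ 58 g
sour cream: 3 cup × 28/9 × 240 mL/cup = 2240 mL

vegetable oil: 36 oz; cornstarch: 3 cup; dried cranberries: 272 g; bread flour: 58 g; sour cream: 2240 mL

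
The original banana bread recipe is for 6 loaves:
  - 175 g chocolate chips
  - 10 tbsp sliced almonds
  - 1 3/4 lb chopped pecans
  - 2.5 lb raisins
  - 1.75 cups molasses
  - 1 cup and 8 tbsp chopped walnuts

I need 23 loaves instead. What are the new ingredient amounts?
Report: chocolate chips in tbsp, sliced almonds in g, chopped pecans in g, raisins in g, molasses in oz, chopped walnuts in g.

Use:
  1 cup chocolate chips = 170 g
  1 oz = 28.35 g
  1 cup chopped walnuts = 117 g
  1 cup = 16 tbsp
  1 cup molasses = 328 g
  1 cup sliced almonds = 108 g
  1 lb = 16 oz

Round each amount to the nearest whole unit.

Scaling factor: 23/6.
chocolate chips: 175 g × 23/6 ÷ 170 g/cup × 16 tbsp/cup ≈ 63 tbsp
sliced almonds: 10 tbsp × 23/6 ÷ 16 tbsp/cup × 108 g/cup ≈ 259 g
chopped pecans: 1.75 lb × 23/6 × 16 oz/lb × 28.35 g/oz ≈ 3043 g
raisins: 2.5 lb × 23/6 × 16 oz/lb × 28.35 g/oz = 4347 g
molasses: 1.75 cup × 23/6 × 328 g/cup ÷ 28.35 g/oz ≈ 78 oz
chopped walnuts: (1 cup + 8 tbsp = 1.5 cup) × 23/6 × 117 g/cup ≈ 673 g

chocolate chips: 63 tbsp; sliced almonds: 259 g; chopped pecans: 3043 g; raisins: 4347 g; molasses: 78 oz; chopped walnuts: 673 g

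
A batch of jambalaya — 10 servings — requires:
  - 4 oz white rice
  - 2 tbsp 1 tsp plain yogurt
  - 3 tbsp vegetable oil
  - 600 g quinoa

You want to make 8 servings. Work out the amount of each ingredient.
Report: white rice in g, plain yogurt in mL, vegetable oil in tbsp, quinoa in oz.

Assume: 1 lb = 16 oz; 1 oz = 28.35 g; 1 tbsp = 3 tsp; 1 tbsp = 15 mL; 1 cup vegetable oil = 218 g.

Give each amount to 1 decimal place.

Scaling factor: 8/10 = 4/5 = 0.8.
white rice: 4 oz × 4/5 × 28.35 g/oz ≈ 90.7 g
plain yogurt: (2 tbsp + 1 tsp = 7/3 tbsp) × 4/5 × 15 mL/tbsp = 28.0 mL
vegetable oil: 3 tbsp × 4/5 = 2.4 tbsp
quinoa: 600 g × 4/5 ÷ 28.35 g/oz ≈ 16.9 oz

white rice: 90.7 g; plain yogurt: 28.0 mL; vegetable oil: 2.4 tbsp; quinoa: 16.9 oz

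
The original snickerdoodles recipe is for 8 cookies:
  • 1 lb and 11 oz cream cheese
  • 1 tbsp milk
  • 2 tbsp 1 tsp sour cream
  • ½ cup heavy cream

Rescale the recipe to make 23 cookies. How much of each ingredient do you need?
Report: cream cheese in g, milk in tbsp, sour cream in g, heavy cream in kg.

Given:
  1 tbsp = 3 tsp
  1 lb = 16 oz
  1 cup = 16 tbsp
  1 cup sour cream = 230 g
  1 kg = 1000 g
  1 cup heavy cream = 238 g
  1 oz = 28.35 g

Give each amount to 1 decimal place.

cream cheese: 2200.7 g; milk: 2.9 tbsp; sour cream: 96.4 g; heavy cream: 0.3 kg

Scaling factor: 23/8 = 2.875.
cream cheese: (1 lb + 11 oz = 1.6875 lb) × 23/8 × 16 oz/lb × 28.35 g/oz ≈ 2200.7 g
milk: 1 tbsp × 23/8 ≈ 2.9 tbsp
sour cream: (2 tbsp + 1 tsp = 7/3 tbsp) × 23/8 ÷ 16 tbsp/cup × 230 g/cup ≈ 96.4 g
heavy cream: 0.5 cup × 23/8 × 238 g/cup ÷ 1000 g/kg ≈ 0.3 kg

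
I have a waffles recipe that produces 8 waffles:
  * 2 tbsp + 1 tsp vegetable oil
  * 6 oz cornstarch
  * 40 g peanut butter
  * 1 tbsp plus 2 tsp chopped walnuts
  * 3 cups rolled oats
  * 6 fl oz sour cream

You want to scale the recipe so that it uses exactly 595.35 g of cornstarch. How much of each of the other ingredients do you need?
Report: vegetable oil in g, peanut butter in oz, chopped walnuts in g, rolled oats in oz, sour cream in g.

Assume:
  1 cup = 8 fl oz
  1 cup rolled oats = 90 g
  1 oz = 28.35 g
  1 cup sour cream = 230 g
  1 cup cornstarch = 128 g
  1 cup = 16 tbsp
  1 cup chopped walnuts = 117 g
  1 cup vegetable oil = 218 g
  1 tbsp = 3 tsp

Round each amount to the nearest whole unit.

The original recipe has 170.1 g of cornstarch, so the scaling factor is 595.35 ÷ 170.1 = 7/2 = 3.5.
vegetable oil: (2 tbsp + 1 tsp = 7/3 tbsp) × 7/2 ÷ 16 tbsp/cup × 218 g/cup ≈ 111 g
peanut butter: 40 g × 7/2 ÷ 28.35 g/oz ≈ 5 oz
chopped walnuts: (1 tbsp + 2 tsp = 5/3 tbsp) × 7/2 ÷ 16 tbsp/cup × 117 g/cup ≈ 43 g
rolled oats: 3 cup × 7/2 × 90 g/cup ÷ 28.35 g/oz ≈ 33 oz
sour cream: 6 fl oz × 7/2 ÷ 8 fl oz/cup × 230 g/cup ≈ 604 g

vegetable oil: 111 g; peanut butter: 5 oz; chopped walnuts: 43 g; rolled oats: 33 oz; sour cream: 604 g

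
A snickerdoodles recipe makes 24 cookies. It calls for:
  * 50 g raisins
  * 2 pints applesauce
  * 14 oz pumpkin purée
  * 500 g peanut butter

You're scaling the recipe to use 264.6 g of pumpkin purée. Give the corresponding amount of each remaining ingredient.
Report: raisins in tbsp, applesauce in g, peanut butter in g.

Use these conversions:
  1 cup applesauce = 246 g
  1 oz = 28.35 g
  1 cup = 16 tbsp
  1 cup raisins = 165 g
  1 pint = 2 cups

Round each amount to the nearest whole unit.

raisins: 3 tbsp; applesauce: 656 g; peanut butter: 333 g

The original recipe has 396.9 g of pumpkin purée, so the scaling factor is 264.6 ÷ 396.9 = 2/3.
raisins: 50 g × 2/3 ÷ 165 g/cup × 16 tbsp/cup ≈ 3 tbsp
applesauce: 2 pint × 2/3 × 2 cup/pint × 246 g/cup = 656 g
peanut butter: 500 g × 2/3 ≈ 333 g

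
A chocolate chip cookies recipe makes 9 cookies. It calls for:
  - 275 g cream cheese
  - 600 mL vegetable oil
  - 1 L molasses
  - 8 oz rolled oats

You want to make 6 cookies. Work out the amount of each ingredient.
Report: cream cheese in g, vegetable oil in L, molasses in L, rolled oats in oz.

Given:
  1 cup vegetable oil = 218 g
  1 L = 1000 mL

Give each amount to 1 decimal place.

cream cheese: 183.3 g; vegetable oil: 0.4 L; molasses: 0.7 L; rolled oats: 5.3 oz

Scaling factor: 6/9 = 2/3.
cream cheese: 275 g × 2/3 ≈ 183.3 g
vegetable oil: 600 mL × 2/3 ÷ 1000 mL/L = 0.4 L
molasses: 1 L × 2/3 ≈ 0.7 L
rolled oats: 8 oz × 2/3 ≈ 5.3 oz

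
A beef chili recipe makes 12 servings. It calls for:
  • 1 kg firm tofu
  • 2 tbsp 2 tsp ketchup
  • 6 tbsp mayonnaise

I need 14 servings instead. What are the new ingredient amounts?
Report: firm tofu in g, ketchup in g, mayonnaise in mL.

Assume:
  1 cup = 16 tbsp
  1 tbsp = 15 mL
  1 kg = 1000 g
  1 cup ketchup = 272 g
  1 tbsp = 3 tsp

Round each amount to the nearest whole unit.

Scaling factor: 14/12 = 7/6.
firm tofu: 1 kg × 7/6 × 1000 g/kg ≈ 1167 g
ketchup: (2 tbsp + 2 tsp = 8/3 tbsp) × 7/6 ÷ 16 tbsp/cup × 272 g/cup ≈ 53 g
mayonnaise: 6 tbsp × 7/6 × 15 mL/tbsp = 105 mL

firm tofu: 1167 g; ketchup: 53 g; mayonnaise: 105 mL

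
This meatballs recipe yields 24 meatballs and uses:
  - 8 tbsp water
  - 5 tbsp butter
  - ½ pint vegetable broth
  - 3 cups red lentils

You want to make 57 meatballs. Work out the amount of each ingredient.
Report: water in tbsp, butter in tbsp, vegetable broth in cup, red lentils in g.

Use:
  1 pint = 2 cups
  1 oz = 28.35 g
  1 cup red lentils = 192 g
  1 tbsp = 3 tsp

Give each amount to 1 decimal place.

water: 19.0 tbsp; butter: 11.9 tbsp; vegetable broth: 2.4 cup; red lentils: 1368.0 g

Scaling factor: 57/24 = 19/8 = 2.375.
water: 8 tbsp × 19/8 = 19.0 tbsp
butter: 5 tbsp × 19/8 ≈ 11.9 tbsp
vegetable broth: 0.5 pint × 19/8 × 2 cup/pint ≈ 2.4 cup
red lentils: 3 cup × 19/8 × 192 g/cup = 1368.0 g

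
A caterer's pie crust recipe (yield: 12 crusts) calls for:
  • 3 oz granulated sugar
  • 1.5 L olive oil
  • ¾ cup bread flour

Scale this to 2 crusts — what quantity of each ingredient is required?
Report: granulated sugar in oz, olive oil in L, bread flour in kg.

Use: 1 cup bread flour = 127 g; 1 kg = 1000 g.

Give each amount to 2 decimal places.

granulated sugar: 0.50 oz; olive oil: 0.25 L; bread flour: 0.02 kg

Scaling factor: 2/12 = 1/6.
granulated sugar: 3 oz × 1/6 = 0.50 oz
olive oil: 1.5 L × 1/6 = 0.25 L
bread flour: 0.75 cup × 1/6 × 127 g/cup ÷ 1000 g/kg ≈ 0.02 kg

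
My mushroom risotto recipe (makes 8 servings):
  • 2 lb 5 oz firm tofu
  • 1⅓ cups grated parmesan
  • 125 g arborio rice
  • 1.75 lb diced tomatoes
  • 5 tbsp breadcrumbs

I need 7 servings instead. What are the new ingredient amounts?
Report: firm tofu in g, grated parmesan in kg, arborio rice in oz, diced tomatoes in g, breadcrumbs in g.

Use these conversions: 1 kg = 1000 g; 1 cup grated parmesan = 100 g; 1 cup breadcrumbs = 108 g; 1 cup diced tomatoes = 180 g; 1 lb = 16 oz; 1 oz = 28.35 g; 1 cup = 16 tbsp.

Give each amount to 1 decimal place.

firm tofu: 917.8 g; grated parmesan: 0.1 kg; arborio rice: 3.9 oz; diced tomatoes: 694.6 g; breadcrumbs: 29.5 g

Scaling factor: 7/8 = 0.875.
firm tofu: (2 lb + 5 oz = 2.3125 lb) × 7/8 × 16 oz/lb × 28.35 g/oz ≈ 917.8 g
grated parmesan: 4/3 cup × 7/8 × 100 g/cup ÷ 1000 g/kg ≈ 0.1 kg
arborio rice: 125 g × 7/8 ÷ 28.35 g/oz ≈ 3.9 oz
diced tomatoes: 1.75 lb × 7/8 × 16 oz/lb × 28.35 g/oz ≈ 694.6 g
breadcrumbs: 5 tbsp × 7/8 ÷ 16 tbsp/cup × 108 g/cup ≈ 29.5 g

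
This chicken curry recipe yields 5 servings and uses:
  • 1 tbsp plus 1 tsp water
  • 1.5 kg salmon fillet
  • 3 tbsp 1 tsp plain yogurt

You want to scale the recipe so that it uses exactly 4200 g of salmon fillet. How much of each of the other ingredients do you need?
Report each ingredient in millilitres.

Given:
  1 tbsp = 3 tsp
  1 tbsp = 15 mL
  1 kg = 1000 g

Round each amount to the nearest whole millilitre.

The original recipe has 1500 g of salmon fillet, so the scaling factor is 4200 ÷ 1500 = 14/5 = 2.8.
water: (1 tbsp + 1 tsp = 4/3 tbsp) × 14/5 × 15 mL/tbsp = 56 mL
plain yogurt: (3 tbsp + 1 tsp = 10/3 tbsp) × 14/5 × 15 mL/tbsp = 140 mL

water: 56 mL; plain yogurt: 140 mL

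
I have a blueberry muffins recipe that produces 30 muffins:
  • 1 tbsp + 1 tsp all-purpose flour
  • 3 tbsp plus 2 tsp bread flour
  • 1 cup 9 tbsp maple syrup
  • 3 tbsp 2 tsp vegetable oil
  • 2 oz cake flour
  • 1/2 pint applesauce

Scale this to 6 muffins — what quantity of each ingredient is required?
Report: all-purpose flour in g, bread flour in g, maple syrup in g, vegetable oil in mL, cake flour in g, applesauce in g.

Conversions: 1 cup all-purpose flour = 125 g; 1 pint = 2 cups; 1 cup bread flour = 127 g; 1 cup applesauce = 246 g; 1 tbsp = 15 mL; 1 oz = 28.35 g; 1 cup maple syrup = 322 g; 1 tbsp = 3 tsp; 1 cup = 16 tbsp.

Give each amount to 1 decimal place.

all-purpose flour: 2.1 g; bread flour: 5.8 g; maple syrup: 100.6 g; vegetable oil: 11.0 mL; cake flour: 11.3 g; applesauce: 49.2 g

Scaling factor: 6/30 = 1/5 = 0.2.
all-purpose flour: (1 tbsp + 1 tsp = 4/3 tbsp) × 1/5 ÷ 16 tbsp/cup × 125 g/cup ≈ 2.1 g
bread flour: (3 tbsp + 2 tsp = 11/3 tbsp) × 1/5 ÷ 16 tbsp/cup × 127 g/cup ≈ 5.8 g
maple syrup: (1 cup + 9 tbsp = 1.5625 cup) × 1/5 × 322 g/cup ≈ 100.6 g
vegetable oil: (3 tbsp + 2 tsp = 11/3 tbsp) × 1/5 × 15 mL/tbsp = 11.0 mL
cake flour: 2 oz × 1/5 × 28.35 g/oz ≈ 11.3 g
applesauce: 0.5 pint × 1/5 × 2 cup/pint × 246 g/cup = 49.2 g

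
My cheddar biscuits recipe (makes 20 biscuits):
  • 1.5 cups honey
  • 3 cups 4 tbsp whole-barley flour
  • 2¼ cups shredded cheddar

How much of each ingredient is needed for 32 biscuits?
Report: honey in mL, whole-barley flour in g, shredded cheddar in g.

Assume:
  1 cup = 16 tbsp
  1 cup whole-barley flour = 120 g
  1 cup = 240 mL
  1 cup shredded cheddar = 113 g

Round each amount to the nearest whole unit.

honey: 576 mL; whole-barley flour: 624 g; shredded cheddar: 407 g

Scaling factor: 32/20 = 8/5 = 1.6.
honey: 1.5 cup × 8/5 × 240 mL/cup = 576 mL
whole-barley flour: (3 cup + 4 tbsp = 3.25 cup) × 8/5 × 120 g/cup = 624 g
shredded cheddar: 2.25 cup × 8/5 × 113 g/cup ≈ 407 g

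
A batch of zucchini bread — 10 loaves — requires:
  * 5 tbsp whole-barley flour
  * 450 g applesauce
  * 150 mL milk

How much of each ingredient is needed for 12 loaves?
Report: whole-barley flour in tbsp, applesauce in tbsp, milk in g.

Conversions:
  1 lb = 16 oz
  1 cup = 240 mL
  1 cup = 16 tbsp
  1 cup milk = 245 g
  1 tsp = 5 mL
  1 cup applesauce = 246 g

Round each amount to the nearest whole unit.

Scaling factor: 12/10 = 6/5 = 1.2.
whole-barley flour: 5 tbsp × 6/5 = 6 tbsp
applesauce: 450 g × 6/5 ÷ 246 g/cup × 16 tbsp/cup ≈ 35 tbsp
milk: 150 mL × 6/5 ÷ 240 mL/cup × 245 g/cup ≈ 184 g

whole-barley flour: 6 tbsp; applesauce: 35 tbsp; milk: 184 g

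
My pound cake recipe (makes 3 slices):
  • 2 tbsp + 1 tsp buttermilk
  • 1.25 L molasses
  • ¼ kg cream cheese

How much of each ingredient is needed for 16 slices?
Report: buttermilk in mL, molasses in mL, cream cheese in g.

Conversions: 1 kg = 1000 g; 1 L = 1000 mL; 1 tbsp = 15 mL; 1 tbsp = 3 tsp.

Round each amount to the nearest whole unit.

Scaling factor: 16/3.
buttermilk: (2 tbsp + 1 tsp = 7/3 tbsp) × 16/3 × 15 mL/tbsp ≈ 187 mL
molasses: 1.25 L × 16/3 × 1000 mL/L ≈ 6667 mL
cream cheese: 0.25 kg × 16/3 × 1000 g/kg ≈ 1333 g

buttermilk: 187 mL; molasses: 6667 mL; cream cheese: 1333 g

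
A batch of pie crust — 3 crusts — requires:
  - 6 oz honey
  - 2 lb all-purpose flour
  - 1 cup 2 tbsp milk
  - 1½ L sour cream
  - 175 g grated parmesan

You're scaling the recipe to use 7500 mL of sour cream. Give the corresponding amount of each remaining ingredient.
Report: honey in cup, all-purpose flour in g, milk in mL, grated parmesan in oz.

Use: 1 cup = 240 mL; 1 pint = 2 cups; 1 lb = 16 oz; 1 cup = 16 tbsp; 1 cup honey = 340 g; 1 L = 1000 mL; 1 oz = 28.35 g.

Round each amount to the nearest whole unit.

honey: 3 cup; all-purpose flour: 4536 g; milk: 1350 mL; grated parmesan: 31 oz

The original recipe has 1500 mL of sour cream, so the scaling factor is 7500 ÷ 1500 = 5.
honey: 6 oz × 5 × 28.35 g/oz ÷ 340 g/cup ≈ 3 cup
all-purpose flour: 2 lb × 5 × 16 oz/lb × 28.35 g/oz = 4536 g
milk: (1 cup + 2 tbsp = 1.125 cup) × 5 × 240 mL/cup = 1350 mL
grated parmesan: 175 g × 5 ÷ 28.35 g/oz ≈ 31 oz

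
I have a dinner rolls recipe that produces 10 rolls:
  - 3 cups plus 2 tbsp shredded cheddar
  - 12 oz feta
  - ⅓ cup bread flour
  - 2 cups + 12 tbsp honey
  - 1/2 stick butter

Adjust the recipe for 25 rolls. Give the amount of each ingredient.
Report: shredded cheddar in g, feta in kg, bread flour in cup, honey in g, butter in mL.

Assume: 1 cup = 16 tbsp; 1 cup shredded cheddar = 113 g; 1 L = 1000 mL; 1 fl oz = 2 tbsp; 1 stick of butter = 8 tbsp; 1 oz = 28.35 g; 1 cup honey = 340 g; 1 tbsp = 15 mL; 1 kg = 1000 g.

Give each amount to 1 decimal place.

Scaling factor: 25/10 = 5/2 = 2.5.
shredded cheddar: (3 cup + 2 tbsp = 3.125 cup) × 5/2 × 113 g/cup ≈ 882.8 g
feta: 12 oz × 5/2 × 28.35 g/oz ÷ 1000 g/kg ≈ 0.9 kg
bread flour: 1/3 cup × 5/2 ≈ 0.8 cup
honey: (2 cup + 12 tbsp = 2.75 cup) × 5/2 × 340 g/cup = 2337.5 g
butter: 0.5 stick × 5/2 × 8 tbsp/stick × 15 mL/tbsp = 150.0 mL

shredded cheddar: 882.8 g; feta: 0.9 kg; bread flour: 0.8 cup; honey: 2337.5 g; butter: 150.0 mL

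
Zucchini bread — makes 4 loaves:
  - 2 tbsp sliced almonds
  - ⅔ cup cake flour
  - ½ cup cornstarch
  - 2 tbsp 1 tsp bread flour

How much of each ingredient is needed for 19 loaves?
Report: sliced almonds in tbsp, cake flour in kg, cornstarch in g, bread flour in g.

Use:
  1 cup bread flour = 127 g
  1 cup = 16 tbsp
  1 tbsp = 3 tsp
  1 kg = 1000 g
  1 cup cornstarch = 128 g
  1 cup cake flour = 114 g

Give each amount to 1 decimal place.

sliced almonds: 9.5 tbsp; cake flour: 0.4 kg; cornstarch: 304.0 g; bread flour: 88.0 g

Scaling factor: 19/4 = 4.75.
sliced almonds: 2 tbsp × 19/4 = 9.5 tbsp
cake flour: 2/3 cup × 19/4 × 114 g/cup ÷ 1000 g/kg ≈ 0.4 kg
cornstarch: 0.5 cup × 19/4 × 128 g/cup = 304.0 g
bread flour: (2 tbsp + 1 tsp = 7/3 tbsp) × 19/4 ÷ 16 tbsp/cup × 127 g/cup ≈ 88.0 g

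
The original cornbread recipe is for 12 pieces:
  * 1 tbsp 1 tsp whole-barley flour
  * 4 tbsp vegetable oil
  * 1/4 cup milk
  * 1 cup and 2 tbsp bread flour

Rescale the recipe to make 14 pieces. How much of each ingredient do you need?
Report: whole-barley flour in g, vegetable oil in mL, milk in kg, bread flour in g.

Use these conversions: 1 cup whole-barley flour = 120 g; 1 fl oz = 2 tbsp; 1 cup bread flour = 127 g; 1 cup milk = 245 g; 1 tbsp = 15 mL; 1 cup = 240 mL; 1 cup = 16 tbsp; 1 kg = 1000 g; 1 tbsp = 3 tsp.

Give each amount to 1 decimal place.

Scaling factor: 14/12 = 7/6.
whole-barley flour: (1 tbsp + 1 tsp = 4/3 tbsp) × 7/6 ÷ 16 tbsp/cup × 120 g/cup ≈ 11.7 g
vegetable oil: 4 tbsp × 7/6 × 15 mL/tbsp = 70.0 mL
milk: 0.25 cup × 7/6 × 245 g/cup ÷ 1000 g/kg ≈ 0.1 kg
bread flour: (1 cup + 2 tbsp = 1.125 cup) × 7/6 × 127 g/cup ≈ 166.7 g

whole-barley flour: 11.7 g; vegetable oil: 70.0 mL; milk: 0.1 kg; bread flour: 166.7 g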